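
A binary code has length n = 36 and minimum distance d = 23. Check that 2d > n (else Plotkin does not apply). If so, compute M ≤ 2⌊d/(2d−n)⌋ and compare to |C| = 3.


Plotkin bound M ≤ 4; given |C| = 3 ≤ bound (satisfied).

Check applicability: 2d = 46, n = 36.
2d − n = 10 > 0, so Plotkin applies.
Compute d/(2d−n) = 23/10 ≈ 2.3000.
⌊d/(2d−n)⌋ = 2.
Plotkin bound: M ≤ 2·2 = 4.
Given |C| = 3, check: satisfied.
This |C| is below the Plotkin bound.


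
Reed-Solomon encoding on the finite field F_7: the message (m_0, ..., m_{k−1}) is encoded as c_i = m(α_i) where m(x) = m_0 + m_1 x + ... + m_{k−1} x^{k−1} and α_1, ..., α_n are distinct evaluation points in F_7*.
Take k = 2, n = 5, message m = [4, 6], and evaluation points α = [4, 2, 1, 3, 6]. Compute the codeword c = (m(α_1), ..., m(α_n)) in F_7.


c = [0, 2, 3, 1, 5]

Message polynomial: m(x) = 4 + 6·x (mod 7).
For each evaluation point α_i, compute m(α_i) mod 7:
  α_1 = 4: Horner steps 6 → 0, so m(4) = 0.
  α_2 = 2: Horner steps 6 → 2, so m(2) = 2.
  α_3 = 1: Horner steps 6 → 3, so m(1) = 3.
  α_4 = 3: Horner steps 6 → 1, so m(3) = 1.
  α_5 = 6: Horner steps 6 → 5, so m(6) = 5.
Codeword c = [0, 2, 3, 1, 5] ∈ F_7^5.


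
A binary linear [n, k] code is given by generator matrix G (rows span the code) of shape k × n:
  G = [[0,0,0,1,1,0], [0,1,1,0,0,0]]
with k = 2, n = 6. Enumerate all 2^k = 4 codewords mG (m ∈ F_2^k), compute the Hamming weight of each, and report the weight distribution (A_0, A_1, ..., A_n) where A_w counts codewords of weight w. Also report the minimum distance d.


Weight distribution: A_0 = 1, A_2 = 2, A_4 = 1. Minimum distance d = 2.

Enumerate all 2^2 = 4 messages m ∈ F_2^2.
For each, compute codeword c = mG in F_2^6, then tally its weight.
  m = 00 → c = 000000, weight = 0.
  m = 10 → c = 000110, weight = 2.
  m = 01 → c = 011000, weight = 2.
  m = 11 → c = 011110, weight = 4.
Tally weights:
  weight 0: 1 codewords.
  weight 2: 2 codewords.
  weight 4: 1 codewords.
Minimum distance d = smallest w > 0 with A_w > 0 = 2.
Sanity: Σ A_w = 4 = 2^2 = 4 ✓.


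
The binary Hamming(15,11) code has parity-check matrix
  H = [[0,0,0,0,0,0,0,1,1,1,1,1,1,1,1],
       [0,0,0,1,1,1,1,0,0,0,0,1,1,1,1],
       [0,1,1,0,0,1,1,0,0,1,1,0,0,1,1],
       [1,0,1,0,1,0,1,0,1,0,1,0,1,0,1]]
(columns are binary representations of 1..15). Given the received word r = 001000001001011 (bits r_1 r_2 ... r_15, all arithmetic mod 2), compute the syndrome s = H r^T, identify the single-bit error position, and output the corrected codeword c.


s = (0, 1, 1, 1)^T, error position = 7, corrected codeword c = 001000101001011

Compute s = H r^T mod 2 one row at a time:
  s_1 = 0 + 1 + 0 + 0 + 1 + 0 + 1 + 1 = 4 ≡ 0 (mod 2).
  s_2 = 0 + 0 + 0 + 0 + 1 + 0 + 1 + 1 = 3 ≡ 1 (mod 2).
  s_3 = 0 + 1 + 0 + 0 + 0 + 0 + 1 + 1 = 3 ≡ 1 (mod 2).
  s_4 = 0 + 1 + 0 + 0 + 1 + 0 + 0 + 1 = 3 ≡ 1 (mod 2).
s = (0, 1, 1, 1)^T — this equals column 7 of H (binary 0111), so error is at position 7.
Correct: flip bit 7 of r = 001000001001011 to get c = 001000101001011.


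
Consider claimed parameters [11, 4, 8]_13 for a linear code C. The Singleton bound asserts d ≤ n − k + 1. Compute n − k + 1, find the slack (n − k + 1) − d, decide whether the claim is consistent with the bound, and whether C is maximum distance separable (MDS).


Singleton RHS = n − k + 1 = 8, slack = 0, bound satisfied, MDS.

Singleton bound: d ≤ n − k + 1.
Here n = 11, k = 4, so n − k + 1 = 8.
Given d = 8, check d ≤ 8: YES.
Slack = (n − k + 1) − d = 0.
The code is MDS (slack = 0).
Description: the claimed parameters are [11, 4, 8]_13; such a code would be MDS (meets Singleton bound).


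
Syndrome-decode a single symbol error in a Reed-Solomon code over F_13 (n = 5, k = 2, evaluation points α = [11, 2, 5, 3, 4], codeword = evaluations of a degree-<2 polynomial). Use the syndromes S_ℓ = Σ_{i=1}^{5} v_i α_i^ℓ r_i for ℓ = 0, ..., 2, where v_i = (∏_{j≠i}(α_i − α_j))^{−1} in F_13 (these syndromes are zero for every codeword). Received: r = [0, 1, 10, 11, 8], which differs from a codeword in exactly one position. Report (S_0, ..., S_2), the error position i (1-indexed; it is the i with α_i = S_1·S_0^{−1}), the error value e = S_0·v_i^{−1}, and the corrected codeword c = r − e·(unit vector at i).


S = (6, 4, 7), error at position 3, error magnitude e = 5, c = [0, 1, 5, 11, 8].

Step 1: column multipliers v_i = (∏_{j≠i}(α_i − α_j))^{−1} mod 13.
  i = 1 (α = 11): (11−2)(11−5)(11−3)(11−4) = 9·6·8·7 = 3024 ≡ 8, so v_1 = 8^{−1} = 5 (mod 13).
  i = 2 (α = 2): (2−11)(2−5)(2−3)(2−4) = (−9)·(−3)·(−1)·(−2) = 54 ≡ 2, so v_2 = 2^{−1} = 7 (mod 13).
  i = 3 (α = 5): (5−11)(5−2)(5−3)(5−4) = (−6)·3·2·1 = −36 ≡ 3, so v_3 = 3^{−1} = 9 (mod 13).
  i = 4 (α = 3): (3−11)(3−2)(3−5)(3−4) = (−8)·1·(−2)·(−1) = −16 ≡ 10, so v_4 = 10^{−1} = 4 (mod 13).
  i = 5 (α = 4): (4−11)(4−2)(4−5)(4−3) = (−7)·2·(−1)·1 = 14 ≡ 1, so v_5 = 1^{−1} = 1 (mod 13).
  v = [5, 7, 9, 4, 1].
Step 2: syndromes of r = [0, 1, 10, 11, 8] (all sums mod 13).
  S_0 = Σ v_i r_i = 5·0 + 7·1 + 9·10 + 4·11 + 1·8 = 149 ≡ 6.
  S_1 = Σ v_i α_i r_i = 5·11·0 + 7·2·1 + 9·5·10 + 4·3·11 + 1·4·8 = 628 ≡ 4.
  α_i^2 mod 13 = [4, 4, 12, 9, 3].
  S_2 = Σ v_i α_i^2 r_i = 5·4·0 + 7·4·1 + 9·12·10 + 4·9·11 + 1·3·8 = 1528 ≡ 7.
  S = (6, 4, 7) ≠ 0, so r is not a codeword (an error is present).
Step 3: locate the error. For a single error e at position i, S_ℓ = v_i·e·α_i^ℓ, so α_err = S_1/S_0.
  S_0^{−1} = 6^{−1} = 11 (mod 13), so α_err = 4·11 = 44 ≡ 5 = α_3. Error position i = 3.
  Consistency check: S_2/S_1 = 7·10 = 70 ≡ 5 = α_err ✓ (single-error assumption holds).
Step 4: error magnitude e = S_0/v_3 = S_0·∏_{j≠3}(α_3 − α_j) = 6·3 = 18 ≡ 5 (mod 13).
Step 5: correct position 3: c_3 = r_3 − e = 10 − 5 ≡ 5 (mod 13). Hence c = [0, 1, 5, 11, 8].
  Check: interpolating c through the α_i gives m(x) = 7 + 10·x (degree < 2) with m(α_i) = c_i for every i, so c is indeed a codeword.


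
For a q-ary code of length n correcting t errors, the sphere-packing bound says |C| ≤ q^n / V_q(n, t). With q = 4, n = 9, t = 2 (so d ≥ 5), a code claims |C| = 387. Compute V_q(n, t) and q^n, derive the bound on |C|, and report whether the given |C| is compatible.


V_q(n, t) = 352, q^n = 262144, Hamming bound = 744, |C| = 387 ≤ bound (satisfied).

Step 1: Compute V_q(n, t) = Σ_{j=0}^2 C(n, j) (q−1)^j.
  j = 0: C(9,0)·(3)^0 = 1·1 = 1.
  j = 1: C(9,1)·(3)^1 = 9·3 = 27.
  j = 2: C(9,2)·(3)^2 = 36·9 = 324.
  V_q(n, t) = 1 + 27 + 324 = 352.
Step 2: q^n = 4^9 = 262144.
Step 3: Hamming bound ⌊q^n / V_q(n,t)⌋ = ⌊262144/352⌋ = 744.
Step 4: Compare |C| = 387 to 744: satisfied.
The claimed |C| lies below the Hamming bound.


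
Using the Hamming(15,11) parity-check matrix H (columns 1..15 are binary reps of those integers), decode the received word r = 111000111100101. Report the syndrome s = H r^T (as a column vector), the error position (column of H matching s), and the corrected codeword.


s = (1, 1, 1, 0)^T, error position = 14, corrected codeword c = 111000111100111

Compute s = H r^T mod 2 one row at a time:
  s_1 = 1 + 1 + 1 + 0 + 0 + 1 + 0 + 1 = 5 ≡ 1 (mod 2).
  s_2 = 0 + 0 + 0 + 1 + 0 + 1 + 0 + 1 = 3 ≡ 1 (mod 2).
  s_3 = 1 + 1 + 0 + 1 + 1 + 0 + 0 + 1 = 5 ≡ 1 (mod 2).
  s_4 = 1 + 1 + 0 + 1 + 1 + 0 + 1 + 1 = 6 ≡ 0 (mod 2).
s = (1, 1, 1, 0)^T — this equals column 14 of H (binary 1110), so error is at position 14.
Correct: flip bit 14 of r = 111000111100101 to get c = 111000111100111.


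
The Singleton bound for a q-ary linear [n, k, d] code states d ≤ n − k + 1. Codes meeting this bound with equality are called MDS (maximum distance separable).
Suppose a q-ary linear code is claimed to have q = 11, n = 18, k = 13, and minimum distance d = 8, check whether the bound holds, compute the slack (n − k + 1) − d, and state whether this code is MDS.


Singleton RHS = n − k + 1 = 6, slack = -2, bound violated (no such code; not MDS).

Singleton bound: d ≤ n − k + 1.
Here n = 18, k = 13, so n − k + 1 = 6.
Given d = 8, check d ≤ 6: NO.
Slack = (n − k + 1) − d = -2.
The slack is negative: d = 8 exceeds n − k + 1 = 6 by 2, so the Singleton bound is violated and no linear [18, 13, 8]_11 code can exist. In particular it is not MDS (MDS requires d = n − k + 1 exactly).
Description: the claimed parameters are [18, 13, 8]_11; such a code would be impossible (violates the Singleton bound).


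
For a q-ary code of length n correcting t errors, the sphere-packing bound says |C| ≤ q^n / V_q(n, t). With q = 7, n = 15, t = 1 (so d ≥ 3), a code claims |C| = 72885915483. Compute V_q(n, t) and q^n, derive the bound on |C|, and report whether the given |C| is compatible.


V_q(n, t) = 91, q^n = 4747561509943, Hamming bound = 52171005603, |C| = 72885915483 > bound (violated).

Step 1: Compute V_q(n, t) = Σ_{j=0}^1 C(n, j) (q−1)^j.
  j = 0: C(15,0)·(6)^0 = 1·1 = 1.
  j = 1: C(15,1)·(6)^1 = 15·6 = 90.
  V_q(n, t) = 1 + 90 = 91.
Step 2: q^n = 7^15 = 4747561509943.
Step 3: Hamming bound ⌊q^n / V_q(n,t)⌋ = ⌊4747561509943/91⌋ = 52171005603.
Step 4: Compare |C| = 72885915483 to 52171005603: violated.
The claimed |C| lies above the Hamming bound, so no 7-ary code of length 15 with d ≥ 3 can have 72885915483 codewords.


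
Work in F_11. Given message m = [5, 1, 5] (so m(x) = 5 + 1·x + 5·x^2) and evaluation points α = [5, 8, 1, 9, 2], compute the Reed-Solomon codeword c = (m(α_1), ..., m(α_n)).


c = [3, 3, 0, 1, 5]

Message polynomial: m(x) = 5 + 1·x + 5·x^2 (mod 11).
For each evaluation point α_i, compute m(α_i) mod 11:
  α_1 = 5: Horner steps 5 → 4 → 3, so m(5) = 3.
  α_2 = 8: Horner steps 5 → 8 → 3, so m(8) = 3.
  α_3 = 1: Horner steps 5 → 6 → 0, so m(1) = 0.
  α_4 = 9: Horner steps 5 → 2 → 1, so m(9) = 1.
  α_5 = 2: Horner steps 5 → 0 → 5, so m(2) = 5.
Codeword c = [3, 3, 0, 1, 5] ∈ F_11^5.


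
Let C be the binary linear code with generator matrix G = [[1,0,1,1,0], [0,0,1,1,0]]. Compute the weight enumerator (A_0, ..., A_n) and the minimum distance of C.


Weight distribution: A_0 = 1, A_1 = 1, A_2 = 1, A_3 = 1. Minimum distance d = 1.

Enumerate all 2^2 = 4 messages m ∈ F_2^2.
For each, compute codeword c = mG in F_2^5, then tally its weight.
  m = 00 → c = 00000, weight = 0.
  m = 10 → c = 10110, weight = 3.
  m = 01 → c = 00110, weight = 2.
  m = 11 → c = 10000, weight = 1.
Tally weights:
  weight 0: 1 codewords.
  weight 1: 1 codewords.
  weight 2: 1 codewords.
  weight 3: 1 codewords.
Minimum distance d = smallest w > 0 with A_w > 0 = 1.
Sanity: Σ A_w = 4 = 2^2 = 4 ✓.


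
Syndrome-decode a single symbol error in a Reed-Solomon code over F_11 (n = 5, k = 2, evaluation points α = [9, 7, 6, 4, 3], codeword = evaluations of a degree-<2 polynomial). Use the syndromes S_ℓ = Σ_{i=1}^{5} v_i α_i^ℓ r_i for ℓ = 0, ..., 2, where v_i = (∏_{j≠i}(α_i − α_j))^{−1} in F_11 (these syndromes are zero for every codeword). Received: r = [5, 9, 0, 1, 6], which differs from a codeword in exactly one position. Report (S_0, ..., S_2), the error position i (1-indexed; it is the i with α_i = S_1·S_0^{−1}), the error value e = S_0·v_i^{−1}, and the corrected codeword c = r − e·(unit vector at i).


S = (10, 7, 6), error at position 4, error magnitude e = 8, c = [5, 9, 0, 4, 6].

Step 1: column multipliers v_i = (∏_{j≠i}(α_i − α_j))^{−1} mod 11.
  i = 1 (α = 9): (9−7)(9−6)(9−4)(9−3) = 2·3·5·6 = 180 ≡ 4, so v_1 = 4^{−1} = 3 (mod 11).
  i = 2 (α = 7): (7−9)(7−6)(7−4)(7−3) = (−2)·1·3·4 = −24 ≡ 9, so v_2 = 9^{−1} = 5 (mod 11).
  i = 3 (α = 6): (6−9)(6−7)(6−4)(6−3) = (−3)·(−1)·2·3 = 18 ≡ 7, so v_3 = 7^{−1} = 8 (mod 11).
  i = 4 (α = 4): (4−9)(4−7)(4−6)(4−3) = (−5)·(−3)·(−2)·1 = −30 ≡ 3, so v_4 = 3^{−1} = 4 (mod 11).
  i = 5 (α = 3): (3−9)(3−7)(3−6)(3−4) = (−6)·(−4)·(−3)·(−1) = 72 ≡ 6, so v_5 = 6^{−1} = 2 (mod 11).
  v = [3, 5, 8, 4, 2].
Step 2: syndromes of r = [5, 9, 0, 1, 6] (all sums mod 11).
  S_0 = Σ v_i r_i = 3·5 + 5·9 + 8·0 + 4·1 + 2·6 = 76 ≡ 10.
  S_1 = Σ v_i α_i r_i = 3·9·5 + 5·7·9 + 8·6·0 + 4·4·1 + 2·3·6 = 502 ≡ 7.
  α_i^2 mod 11 = [4, 5, 3, 5, 9].
  S_2 = Σ v_i α_i^2 r_i = 3·4·5 + 5·5·9 + 8·3·0 + 4·5·1 + 2·9·6 = 413 ≡ 6.
  S = (10, 7, 6) ≠ 0, so r is not a codeword (an error is present).
Step 3: locate the error. For a single error e at position i, S_ℓ = v_i·e·α_i^ℓ, so α_err = S_1/S_0.
  S_0^{−1} = 10^{−1} = 10 (mod 11), so α_err = 7·10 = 70 ≡ 4 = α_4. Error position i = 4.
  Consistency check: S_2/S_1 = 6·8 = 48 ≡ 4 = α_err ✓ (single-error assumption holds).
Step 4: error magnitude e = S_0/v_4 = S_0·∏_{j≠4}(α_4 − α_j) = 10·3 = 30 ≡ 8 (mod 11).
Step 5: correct position 4: c_4 = r_4 − e = 1 − 8 ≡ 4 (mod 11). Hence c = [5, 9, 0, 4, 6].
  Check: interpolating c through the α_i gives m(x) = 1 + 9·x (degree < 2) with m(α_i) = c_i for every i, so c is indeed a codeword.


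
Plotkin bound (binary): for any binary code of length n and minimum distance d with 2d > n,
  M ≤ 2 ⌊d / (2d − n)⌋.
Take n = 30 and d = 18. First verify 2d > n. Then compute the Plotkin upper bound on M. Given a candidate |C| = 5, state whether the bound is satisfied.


Plotkin bound M ≤ 6; given |C| = 5 ≤ bound (satisfied).

Check applicability: 2d = 36, n = 30.
2d − n = 6 > 0, so Plotkin applies.
Compute d/(2d−n) = 18/6 ≈ 3.0000.
⌊d/(2d−n)⌋ = 3.
Plotkin bound: M ≤ 2·3 = 6.
Given |C| = 5, check: satisfied.
This |C| is below the Plotkin bound.


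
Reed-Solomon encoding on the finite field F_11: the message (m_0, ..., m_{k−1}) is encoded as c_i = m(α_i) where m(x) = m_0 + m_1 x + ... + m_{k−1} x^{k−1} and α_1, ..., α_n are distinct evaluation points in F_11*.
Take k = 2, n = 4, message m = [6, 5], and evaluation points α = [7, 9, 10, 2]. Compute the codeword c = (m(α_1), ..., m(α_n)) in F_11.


c = [8, 7, 1, 5]

Message polynomial: m(x) = 6 + 5·x (mod 11).
For each evaluation point α_i, compute m(α_i) mod 11:
  α_1 = 7: Horner steps 5 → 8, so m(7) = 8.
  α_2 = 9: Horner steps 5 → 7, so m(9) = 7.
  α_3 = 10: Horner steps 5 → 1, so m(10) = 1.
  α_4 = 2: Horner steps 5 → 5, so m(2) = 5.
Codeword c = [8, 7, 1, 5] ∈ F_11^4.


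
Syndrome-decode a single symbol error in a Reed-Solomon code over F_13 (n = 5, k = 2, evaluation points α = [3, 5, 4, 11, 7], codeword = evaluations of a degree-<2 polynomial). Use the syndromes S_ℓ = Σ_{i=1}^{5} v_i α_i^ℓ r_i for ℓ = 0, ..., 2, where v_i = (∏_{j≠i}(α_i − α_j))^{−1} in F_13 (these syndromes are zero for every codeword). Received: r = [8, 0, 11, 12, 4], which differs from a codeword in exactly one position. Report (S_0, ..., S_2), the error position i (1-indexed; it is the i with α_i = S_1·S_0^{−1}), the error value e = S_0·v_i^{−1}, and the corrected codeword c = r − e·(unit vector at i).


S = (1, 3, 9), error at position 1, error magnitude e = 12, c = [9, 0, 11, 12, 4].

Step 1: column multipliers v_i = (∏_{j≠i}(α_i − α_j))^{−1} mod 13.
  i = 1 (α = 3): (3−5)(3−4)(3−11)(3−7) = (−2)·(−1)·(−8)·(−4) = 64 ≡ 12, so v_1 = 12^{−1} = 12 (mod 13).
  i = 2 (α = 5): (5−3)(5−4)(5−11)(5−7) = 2·1·(−6)·(−2) = 24 ≡ 11, so v_2 = 11^{−1} = 6 (mod 13).
  i = 3 (α = 4): (4−3)(4−5)(4−11)(4−7) = 1·(−1)·(−7)·(−3) = −21 ≡ 5, so v_3 = 5^{−1} = 8 (mod 13).
  i = 4 (α = 11): (11−3)(11−5)(11−4)(11−7) = 8·6·7·4 = 1344 ≡ 5, so v_4 = 5^{−1} = 8 (mod 13).
  i = 5 (α = 7): (7−3)(7−5)(7−4)(7−11) = 4·2·3·(−4) = −96 ≡ 8, so v_5 = 8^{−1} = 5 (mod 13).
  v = [12, 6, 8, 8, 5].
Step 2: syndromes of r = [8, 0, 11, 12, 4] (all sums mod 13).
  S_0 = Σ v_i r_i = 12·8 + 6·0 + 8·11 + 8·12 + 5·4 = 300 ≡ 1.
  S_1 = Σ v_i α_i r_i = 12·3·8 + 6·5·0 + 8·4·11 + 8·11·12 + 5·7·4 = 1836 ≡ 3.
  α_i^2 mod 13 = [9, 12, 3, 4, 10].
  S_2 = Σ v_i α_i^2 r_i = 12·9·8 + 6·12·0 + 8·3·11 + 8·4·12 + 5·10·4 = 1712 ≡ 9.
  S = (1, 3, 9) ≠ 0, so r is not a codeword (an error is present).
Step 3: locate the error. For a single error e at position i, S_ℓ = v_i·e·α_i^ℓ, so α_err = S_1/S_0.
  S_0^{−1} = 1^{−1} = 1 (mod 13), so α_err = 3·1 = 3 ≡ 3 = α_1. Error position i = 1.
  Consistency check: S_2/S_1 = 9·9 = 81 ≡ 3 = α_err ✓ (single-error assumption holds).
Step 4: error magnitude e = S_0/v_1 = S_0·∏_{j≠1}(α_1 − α_j) = 1·12 = 12 ≡ 12 (mod 13).
Step 5: correct position 1: c_1 = r_1 − e = 8 − 12 ≡ 9 (mod 13). Hence c = [9, 0, 11, 12, 4].
  Check: interpolating c through the α_i gives m(x) = 3 + 2·x (degree < 2) with m(α_i) = c_i for every i, so c is indeed a codeword.


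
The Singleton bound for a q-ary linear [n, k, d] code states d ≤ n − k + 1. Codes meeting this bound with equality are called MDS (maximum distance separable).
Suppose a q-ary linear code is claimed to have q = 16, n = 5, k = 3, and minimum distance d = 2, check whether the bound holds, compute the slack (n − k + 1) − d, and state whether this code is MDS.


Singleton RHS = n − k + 1 = 3, slack = 1, bound satisfied, not MDS.

Singleton bound: d ≤ n − k + 1.
Here n = 5, k = 3, so n − k + 1 = 3.
Given d = 2, check d ≤ 3: YES.
Slack = (n − k + 1) − d = 1.
The code is NOT MDS (slack = 1 > 0).
Description: the claimed parameters are [5, 3, 2]_16; such a code would be non-MDS.


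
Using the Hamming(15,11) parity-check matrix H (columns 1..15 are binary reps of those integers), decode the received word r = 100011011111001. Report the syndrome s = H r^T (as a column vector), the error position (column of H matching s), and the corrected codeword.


s = (0, 0, 0, 1)^T, error position = 1, corrected codeword c = 000011011111001

Compute s = H r^T mod 2 one row at a time:
  s_1 = 1 + 1 + 1 + 1 + 1 + 0 + 0 + 1 = 6 ≡ 0 (mod 2).
  s_2 = 0 + 1 + 1 + 0 + 1 + 0 + 0 + 1 = 4 ≡ 0 (mod 2).
  s_3 = 0 + 0 + 1 + 0 + 1 + 1 + 0 + 1 = 4 ≡ 0 (mod 2).
  s_4 = 1 + 0 + 1 + 0 + 1 + 1 + 0 + 1 = 5 ≡ 1 (mod 2).
s = (0, 0, 0, 1)^T — this equals column 1 of H (binary 0001), so error is at position 1.
Correct: flip bit 1 of r = 100011011111001 to get c = 000011011111001.


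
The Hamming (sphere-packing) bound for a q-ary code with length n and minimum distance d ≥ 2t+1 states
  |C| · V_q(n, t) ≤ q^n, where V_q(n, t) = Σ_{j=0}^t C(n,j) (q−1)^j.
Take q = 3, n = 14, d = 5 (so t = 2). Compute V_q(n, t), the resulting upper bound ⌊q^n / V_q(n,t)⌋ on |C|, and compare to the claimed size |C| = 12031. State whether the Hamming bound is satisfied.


V_q(n, t) = 393, q^n = 4782969, Hamming bound = 12170, |C| = 12031 ≤ bound (satisfied).

Step 1: Compute V_q(n, t) = Σ_{j=0}^2 C(n, j) (q−1)^j.
  j = 0: C(14,0)·(2)^0 = 1·1 = 1.
  j = 1: C(14,1)·(2)^1 = 14·2 = 28.
  j = 2: C(14,2)·(2)^2 = 91·4 = 364.
  V_q(n, t) = 1 + 28 + 364 = 393.
Step 2: q^n = 3^14 = 4782969.
Step 3: Hamming bound ⌊q^n / V_q(n,t)⌋ = ⌊4782969/393⌋ = 12170.
Step 4: Compare |C| = 12031 to 12170: satisfied.
The claimed |C| lies below the Hamming bound.


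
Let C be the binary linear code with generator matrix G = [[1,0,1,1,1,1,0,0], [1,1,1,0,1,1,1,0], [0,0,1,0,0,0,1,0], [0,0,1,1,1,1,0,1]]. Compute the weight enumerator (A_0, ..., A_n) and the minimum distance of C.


Weight distribution: A_0 = 1, A_2 = 2, A_3 = 2, A_4 = 3, A_5 = 6, A_6 = 2. Minimum distance d = 2.

Enumerate all 2^4 = 16 messages m ∈ F_2^4.
For each, compute codeword c = mG in F_2^8, then tally its weight.
  m = 0000 → c = 00000000, weight = 0.
  m = 1000 → c = 10111100, weight = 5.
  m = 0100 → c = 11101110, weight = 6.
  m = 1100 → c = 01010010, weight = 3.
  m = 0010 → c = 00100010, weight = 2.
  m = 1010 → c = 10011110, weight = 5.
  m = 0110 → c = 11001100, weight = 4.
  m = 1110 → c = 01110000, weight = 3.
  m = 0001 → c = 00111101, weight = 5.
  m = 1001 → c = 10000001, weight = 2.
  m = 0101 → c = 11010011, weight = 5.
  m = 1101 → c = 01101111, weight = 6.
  m = 0011 → c = 00011111, weight = 5.
  m = 1011 → c = 10100011, weight = 4.
  m = 0111 → c = 11110001, weight = 5.
  m = 1111 → c = 01001101, weight = 4.
Tally weights:
  weight 0: 1 codewords.
  weight 2: 2 codewords.
  weight 3: 2 codewords.
  weight 4: 3 codewords.
  weight 5: 6 codewords.
  weight 6: 2 codewords.
Minimum distance d = smallest w > 0 with A_w > 0 = 2.
Sanity: Σ A_w = 16 = 2^4 = 16 ✓.


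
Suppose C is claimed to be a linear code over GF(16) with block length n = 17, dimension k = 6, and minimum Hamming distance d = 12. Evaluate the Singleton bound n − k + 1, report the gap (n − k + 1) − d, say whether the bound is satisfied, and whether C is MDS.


Singleton RHS = n − k + 1 = 12, slack = 0, bound satisfied, MDS.

Singleton bound: d ≤ n − k + 1.
Here n = 17, k = 6, so n − k + 1 = 12.
Given d = 12, check d ≤ 12: YES.
Slack = (n − k + 1) − d = 0.
The code is MDS (slack = 0).
Description: the claimed parameters are [17, 6, 12]_16; such a code would be MDS (meets Singleton bound).


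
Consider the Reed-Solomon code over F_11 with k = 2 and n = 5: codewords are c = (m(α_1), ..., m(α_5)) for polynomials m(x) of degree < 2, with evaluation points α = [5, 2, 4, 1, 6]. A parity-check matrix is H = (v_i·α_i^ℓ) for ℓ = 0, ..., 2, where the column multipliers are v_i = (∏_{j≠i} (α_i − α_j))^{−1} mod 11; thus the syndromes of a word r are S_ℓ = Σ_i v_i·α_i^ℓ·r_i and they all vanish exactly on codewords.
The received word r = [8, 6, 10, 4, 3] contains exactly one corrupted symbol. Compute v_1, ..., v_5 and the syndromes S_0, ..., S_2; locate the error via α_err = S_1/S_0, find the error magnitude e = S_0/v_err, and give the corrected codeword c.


S = (4, 9, 1), error at position 1, error magnitude e = 7, c = [1, 6, 10, 4, 3].

Step 1: column multipliers v_i = (∏_{j≠i}(α_i − α_j))^{−1} mod 11.
  i = 1 (α = 5): (5−2)(5−4)(5−1)(5−6) = 3·1·4·(−1) = −12 ≡ 10, so v_1 = 10^{−1} = 10 (mod 11).
  i = 2 (α = 2): (2−5)(2−4)(2−1)(2−6) = (−3)·(−2)·1·(−4) = −24 ≡ 9, so v_2 = 9^{−1} = 5 (mod 11).
  i = 3 (α = 4): (4−5)(4−2)(4−1)(4−6) = (−1)·2·3·(−2) = 12 ≡ 1, so v_3 = 1^{−1} = 1 (mod 11).
  i = 4 (α = 1): (1−5)(1−2)(1−4)(1−6) = (−4)·(−1)·(−3)·(−5) = 60 ≡ 5, so v_4 = 5^{−1} = 9 (mod 11).
  i = 5 (α = 6): (6−5)(6−2)(6−4)(6−1) = 1·4·2·5 = 40 ≡ 7, so v_5 = 7^{−1} = 8 (mod 11).
  v = [10, 5, 1, 9, 8].
Step 2: syndromes of r = [8, 6, 10, 4, 3] (all sums mod 11).
  S_0 = Σ v_i r_i = 10·8 + 5·6 + 1·10 + 9·4 + 8·3 = 180 ≡ 4.
  S_1 = Σ v_i α_i r_i = 10·5·8 + 5·2·6 + 1·4·10 + 9·1·4 + 8·6·3 = 680 ≡ 9.
  α_i^2 mod 11 = [3, 4, 5, 1, 3].
  S_2 = Σ v_i α_i^2 r_i = 10·3·8 + 5·4·6 + 1·5·10 + 9·1·4 + 8·3·3 = 518 ≡ 1.
  S = (4, 9, 1) ≠ 0, so r is not a codeword (an error is present).
Step 3: locate the error. For a single error e at position i, S_ℓ = v_i·e·α_i^ℓ, so α_err = S_1/S_0.
  S_0^{−1} = 4^{−1} = 3 (mod 11), so α_err = 9·3 = 27 ≡ 5 = α_1. Error position i = 1.
  Consistency check: S_2/S_1 = 1·5 = 5 ≡ 5 = α_err ✓ (single-error assumption holds).
Step 4: error magnitude e = S_0/v_1 = S_0·∏_{j≠1}(α_1 − α_j) = 4·10 = 40 ≡ 7 (mod 11).
Step 5: correct position 1: c_1 = r_1 − e = 8 − 7 ≡ 1 (mod 11). Hence c = [1, 6, 10, 4, 3].
  Check: interpolating c through the α_i gives m(x) = 2 + 2·x (degree < 2) with m(α_i) = c_i for every i, so c is indeed a codeword.


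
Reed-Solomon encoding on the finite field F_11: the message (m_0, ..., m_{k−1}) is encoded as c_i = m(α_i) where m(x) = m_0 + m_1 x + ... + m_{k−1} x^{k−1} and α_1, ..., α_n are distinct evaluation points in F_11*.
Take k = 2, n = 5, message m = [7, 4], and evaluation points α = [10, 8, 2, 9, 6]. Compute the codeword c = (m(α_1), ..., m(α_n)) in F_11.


c = [3, 6, 4, 10, 9]

Message polynomial: m(x) = 7 + 4·x (mod 11).
For each evaluation point α_i, compute m(α_i) mod 11:
  α_1 = 10: Horner steps 4 → 3, so m(10) = 3.
  α_2 = 8: Horner steps 4 → 6, so m(8) = 6.
  α_3 = 2: Horner steps 4 → 4, so m(2) = 4.
  α_4 = 9: Horner steps 4 → 10, so m(9) = 10.
  α_5 = 6: Horner steps 4 → 9, so m(6) = 9.
Codeword c = [3, 6, 4, 10, 9] ∈ F_11^5.


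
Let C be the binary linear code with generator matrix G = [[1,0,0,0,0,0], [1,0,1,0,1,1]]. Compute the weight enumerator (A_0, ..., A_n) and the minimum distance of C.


Weight distribution: A_0 = 1, A_1 = 1, A_3 = 1, A_4 = 1. Minimum distance d = 1.

Enumerate all 2^2 = 4 messages m ∈ F_2^2.
For each, compute codeword c = mG in F_2^6, then tally its weight.
  m = 00 → c = 000000, weight = 0.
  m = 10 → c = 100000, weight = 1.
  m = 01 → c = 101011, weight = 4.
  m = 11 → c = 001011, weight = 3.
Tally weights:
  weight 0: 1 codewords.
  weight 1: 1 codewords.
  weight 3: 1 codewords.
  weight 4: 1 codewords.
Minimum distance d = smallest w > 0 with A_w > 0 = 1.
Sanity: Σ A_w = 4 = 2^2 = 4 ✓.


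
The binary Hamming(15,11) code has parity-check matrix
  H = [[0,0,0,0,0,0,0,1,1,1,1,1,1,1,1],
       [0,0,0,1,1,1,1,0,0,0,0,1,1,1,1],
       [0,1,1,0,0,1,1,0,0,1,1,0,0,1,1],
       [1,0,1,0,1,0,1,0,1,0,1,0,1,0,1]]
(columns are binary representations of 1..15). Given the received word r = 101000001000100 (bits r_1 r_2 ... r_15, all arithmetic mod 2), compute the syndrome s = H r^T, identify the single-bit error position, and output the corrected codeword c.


s = (0, 1, 1, 0)^T, error position = 6, corrected codeword c = 101001001000100

Compute s = H r^T mod 2 one row at a time:
  s_1 = 0 + 1 + 0 + 0 + 0 + 1 + 0 + 0 = 2 ≡ 0 (mod 2).
  s_2 = 0 + 0 + 0 + 0 + 0 + 1 + 0 + 0 = 1 ≡ 1 (mod 2).
  s_3 = 0 + 1 + 0 + 0 + 0 + 0 + 0 + 0 = 1 ≡ 1 (mod 2).
  s_4 = 1 + 1 + 0 + 0 + 1 + 0 + 1 + 0 = 4 ≡ 0 (mod 2).
s = (0, 1, 1, 0)^T — this equals column 6 of H (binary 0110), so error is at position 6.
Correct: flip bit 6 of r = 101000001000100 to get c = 101001001000100.


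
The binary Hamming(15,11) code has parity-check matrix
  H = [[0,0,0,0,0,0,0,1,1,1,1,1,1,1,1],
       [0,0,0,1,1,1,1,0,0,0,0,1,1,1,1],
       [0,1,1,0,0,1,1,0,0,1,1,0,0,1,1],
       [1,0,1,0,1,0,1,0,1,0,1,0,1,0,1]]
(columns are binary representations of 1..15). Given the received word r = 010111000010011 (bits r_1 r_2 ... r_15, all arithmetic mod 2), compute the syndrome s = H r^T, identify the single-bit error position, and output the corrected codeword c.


s = (1, 1, 1, 1)^T, error position = 15, corrected codeword c = 010111000010010

Compute s = H r^T mod 2 one row at a time:
  s_1 = 0 + 0 + 0 + 1 + 0 + 0 + 1 + 1 = 3 ≡ 1 (mod 2).
  s_2 = 1 + 1 + 1 + 0 + 0 + 0 + 1 + 1 = 5 ≡ 1 (mod 2).
  s_3 = 1 + 0 + 1 + 0 + 0 + 1 + 1 + 1 = 5 ≡ 1 (mod 2).
  s_4 = 0 + 0 + 1 + 0 + 0 + 1 + 0 + 1 = 3 ≡ 1 (mod 2).
s = (1, 1, 1, 1)^T — this equals column 15 of H (binary 1111), so error is at position 15.
Correct: flip bit 15 of r = 010111000010011 to get c = 010111000010010.


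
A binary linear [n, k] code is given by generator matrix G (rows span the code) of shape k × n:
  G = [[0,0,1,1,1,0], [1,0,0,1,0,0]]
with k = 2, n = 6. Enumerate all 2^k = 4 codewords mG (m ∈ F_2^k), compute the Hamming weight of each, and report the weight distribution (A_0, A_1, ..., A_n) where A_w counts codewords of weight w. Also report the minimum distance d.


Weight distribution: A_0 = 1, A_2 = 1, A_3 = 2. Minimum distance d = 2.

Enumerate all 2^2 = 4 messages m ∈ F_2^2.
For each, compute codeword c = mG in F_2^6, then tally its weight.
  m = 00 → c = 000000, weight = 0.
  m = 10 → c = 001110, weight = 3.
  m = 01 → c = 100100, weight = 2.
  m = 11 → c = 101010, weight = 3.
Tally weights:
  weight 0: 1 codewords.
  weight 2: 1 codewords.
  weight 3: 2 codewords.
Minimum distance d = smallest w > 0 with A_w > 0 = 2.
Sanity: Σ A_w = 4 = 2^2 = 4 ✓.


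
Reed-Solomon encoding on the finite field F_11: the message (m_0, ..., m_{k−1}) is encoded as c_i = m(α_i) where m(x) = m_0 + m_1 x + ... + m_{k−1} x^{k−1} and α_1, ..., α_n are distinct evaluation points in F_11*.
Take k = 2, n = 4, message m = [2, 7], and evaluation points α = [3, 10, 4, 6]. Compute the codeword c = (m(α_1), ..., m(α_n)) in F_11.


c = [1, 6, 8, 0]

Message polynomial: m(x) = 2 + 7·x (mod 11).
For each evaluation point α_i, compute m(α_i) mod 11:
  α_1 = 3: Horner steps 7 → 1, so m(3) = 1.
  α_2 = 10: Horner steps 7 → 6, so m(10) = 6.
  α_3 = 4: Horner steps 7 → 8, so m(4) = 8.
  α_4 = 6: Horner steps 7 → 0, so m(6) = 0.
Codeword c = [1, 6, 8, 0] ∈ F_11^4.


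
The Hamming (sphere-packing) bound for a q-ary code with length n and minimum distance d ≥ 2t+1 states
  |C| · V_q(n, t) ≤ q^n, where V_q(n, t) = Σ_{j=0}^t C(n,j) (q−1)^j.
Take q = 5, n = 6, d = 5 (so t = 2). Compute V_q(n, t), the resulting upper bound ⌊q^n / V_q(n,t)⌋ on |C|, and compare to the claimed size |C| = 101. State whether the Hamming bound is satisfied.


V_q(n, t) = 265, q^n = 15625, Hamming bound = 58, |C| = 101 > bound (violated).

Step 1: Compute V_q(n, t) = Σ_{j=0}^2 C(n, j) (q−1)^j.
  j = 0: C(6,0)·(4)^0 = 1·1 = 1.
  j = 1: C(6,1)·(4)^1 = 6·4 = 24.
  j = 2: C(6,2)·(4)^2 = 15·16 = 240.
  V_q(n, t) = 1 + 24 + 240 = 265.
Step 2: q^n = 5^6 = 15625.
Step 3: Hamming bound ⌊q^n / V_q(n,t)⌋ = ⌊15625/265⌋ = 58.
Step 4: Compare |C| = 101 to 58: violated.
The claimed |C| lies above the Hamming bound, so no 5-ary code of length 6 with d ≥ 5 can have 101 codewords.


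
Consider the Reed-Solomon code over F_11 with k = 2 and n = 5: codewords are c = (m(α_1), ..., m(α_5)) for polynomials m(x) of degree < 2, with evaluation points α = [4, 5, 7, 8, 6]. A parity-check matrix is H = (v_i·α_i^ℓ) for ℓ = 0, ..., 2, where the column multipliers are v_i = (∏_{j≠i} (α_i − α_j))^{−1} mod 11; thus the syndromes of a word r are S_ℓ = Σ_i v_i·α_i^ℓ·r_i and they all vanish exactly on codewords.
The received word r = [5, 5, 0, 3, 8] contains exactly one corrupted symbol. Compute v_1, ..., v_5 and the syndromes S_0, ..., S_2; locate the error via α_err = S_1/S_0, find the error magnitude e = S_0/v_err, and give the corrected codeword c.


S = (7, 6, 2), error at position 1, error magnitude e = 3, c = [2, 5, 0, 3, 8].

Step 1: column multipliers v_i = (∏_{j≠i}(α_i − α_j))^{−1} mod 11.
  i = 1 (α = 4): (4−5)(4−7)(4−8)(4−6) = (−1)·(−3)·(−4)·(−2) = 24 ≡ 2, so v_1 = 2^{−1} = 6 (mod 11).
  i = 2 (α = 5): (5−4)(5−7)(5−8)(5−6) = 1·(−2)·(−3)·(−1) = −6 ≡ 5, so v_2 = 5^{−1} = 9 (mod 11).
  i = 3 (α = 7): (7−4)(7−5)(7−8)(7−6) = 3·2·(−1)·1 = −6 ≡ 5, so v_3 = 5^{−1} = 9 (mod 11).
  i = 4 (α = 8): (8−4)(8−5)(8−7)(8−6) = 4·3·1·2 = 24 ≡ 2, so v_4 = 2^{−1} = 6 (mod 11).
  i = 5 (α = 6): (6−4)(6−5)(6−7)(6−8) = 2·1·(−1)·(−2) = 4 ≡ 4, so v_5 = 4^{−1} = 3 (mod 11).
  v = [6, 9, 9, 6, 3].
Step 2: syndromes of r = [5, 5, 0, 3, 8] (all sums mod 11).
  S_0 = Σ v_i r_i = 6·5 + 9·5 + 9·0 + 6·3 + 3·8 = 117 ≡ 7.
  S_1 = Σ v_i α_i r_i = 6·4·5 + 9·5·5 + 9·7·0 + 6·8·3 + 3·6·8 = 633 ≡ 6.
  α_i^2 mod 11 = [5, 3, 5, 9, 3].
  S_2 = Σ v_i α_i^2 r_i = 6·5·5 + 9·3·5 + 9·5·0 + 6·9·3 + 3·3·8 = 519 ≡ 2.
  S = (7, 6, 2) ≠ 0, so r is not a codeword (an error is present).
Step 3: locate the error. For a single error e at position i, S_ℓ = v_i·e·α_i^ℓ, so α_err = S_1/S_0.
  S_0^{−1} = 7^{−1} = 8 (mod 11), so α_err = 6·8 = 48 ≡ 4 = α_1. Error position i = 1.
  Consistency check: S_2/S_1 = 2·2 = 4 ≡ 4 = α_err ✓ (single-error assumption holds).
Step 4: error magnitude e = S_0/v_1 = S_0·∏_{j≠1}(α_1 − α_j) = 7·2 = 14 ≡ 3 (mod 11).
Step 5: correct position 1: c_1 = r_1 − e = 5 − 3 ≡ 2 (mod 11). Hence c = [2, 5, 0, 3, 8].
  Check: interpolating c through the α_i gives m(x) = 1 + 3·x (degree < 2) with m(α_i) = c_i for every i, so c is indeed a codeword.


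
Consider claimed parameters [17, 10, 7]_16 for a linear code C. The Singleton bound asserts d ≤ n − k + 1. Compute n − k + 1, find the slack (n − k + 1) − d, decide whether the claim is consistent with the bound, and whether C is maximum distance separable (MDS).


Singleton RHS = n − k + 1 = 8, slack = 1, bound satisfied, not MDS.

Singleton bound: d ≤ n − k + 1.
Here n = 17, k = 10, so n − k + 1 = 8.
Given d = 7, check d ≤ 8: YES.
Slack = (n − k + 1) − d = 1.
The code is NOT MDS (slack = 1 > 0).
Description: the claimed parameters are [17, 10, 7]_16; such a code would be non-MDS.


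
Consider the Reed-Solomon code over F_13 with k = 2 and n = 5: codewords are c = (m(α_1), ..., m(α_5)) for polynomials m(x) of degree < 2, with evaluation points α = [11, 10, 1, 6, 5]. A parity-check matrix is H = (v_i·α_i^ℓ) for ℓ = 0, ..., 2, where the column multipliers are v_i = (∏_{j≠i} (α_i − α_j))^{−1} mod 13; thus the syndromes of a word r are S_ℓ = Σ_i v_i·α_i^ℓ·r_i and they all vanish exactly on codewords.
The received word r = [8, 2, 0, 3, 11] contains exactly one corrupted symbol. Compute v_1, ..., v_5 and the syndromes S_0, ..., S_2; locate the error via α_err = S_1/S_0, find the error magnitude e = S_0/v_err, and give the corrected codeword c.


S = (10, 8, 9), error at position 4, error magnitude e = 12, c = [8, 2, 0, 4, 11].

Step 1: column multipliers v_i = (∏_{j≠i}(α_i − α_j))^{−1} mod 13.
  i = 1 (α = 11): (11−10)(11−1)(11−6)(11−5) = 1·10·5·6 = 300 ≡ 1, so v_1 = 1^{−1} = 1 (mod 13).
  i = 2 (α = 10): (10−11)(10−1)(10−6)(10−5) = (−1)·9·4·5 = −180 ≡ 2, so v_2 = 2^{−1} = 7 (mod 13).
  i = 3 (α = 1): (1−11)(1−10)(1−6)(1−5) = (−10)·(−9)·(−5)·(−4) = 1800 ≡ 6, so v_3 = 6^{−1} = 11 (mod 13).
  i = 4 (α = 6): (6−11)(6−10)(6−1)(6−5) = (−5)·(−4)·5·1 = 100 ≡ 9, so v_4 = 9^{−1} = 3 (mod 13).
  i = 5 (α = 5): (5−11)(5−10)(5−1)(5−6) = (−6)·(−5)·4·(−1) = −120 ≡ 10, so v_5 = 10^{−1} = 4 (mod 13).
  v = [1, 7, 11, 3, 4].
Step 2: syndromes of r = [8, 2, 0, 3, 11] (all sums mod 13).
  S_0 = Σ v_i r_i = 1·8 + 7·2 + 11·0 + 3·3 + 4·11 = 75 ≡ 10.
  S_1 = Σ v_i α_i r_i = 1·11·8 + 7·10·2 + 11·1·0 + 3·6·3 + 4·5·11 = 502 ≡ 8.
  α_i^2 mod 13 = [4, 9, 1, 10, 12].
  S_2 = Σ v_i α_i^2 r_i = 1·4·8 + 7·9·2 + 11·1·0 + 3·10·3 + 4·12·11 = 776 ≡ 9.
  S = (10, 8, 9) ≠ 0, so r is not a codeword (an error is present).
Step 3: locate the error. For a single error e at position i, S_ℓ = v_i·e·α_i^ℓ, so α_err = S_1/S_0.
  S_0^{−1} = 10^{−1} = 4 (mod 13), so α_err = 8·4 = 32 ≡ 6 = α_4. Error position i = 4.
  Consistency check: S_2/S_1 = 9·5 = 45 ≡ 6 = α_err ✓ (single-error assumption holds).
Step 4: error magnitude e = S_0/v_4 = S_0·∏_{j≠4}(α_4 − α_j) = 10·9 = 90 ≡ 12 (mod 13).
Step 5: correct position 4: c_4 = r_4 − e = 3 − 12 ≡ 4 (mod 13). Hence c = [8, 2, 0, 4, 11].
  Check: interpolating c through the α_i gives m(x) = 7 + 6·x (degree < 2) with m(α_i) = c_i for every i, so c is indeed a codeword.


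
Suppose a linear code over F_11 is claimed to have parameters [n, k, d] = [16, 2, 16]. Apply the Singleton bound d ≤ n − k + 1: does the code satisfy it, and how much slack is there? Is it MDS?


Singleton RHS = n − k + 1 = 15, slack = -1, bound violated (no such code; not MDS).

Singleton bound: d ≤ n − k + 1.
Here n = 16, k = 2, so n − k + 1 = 15.
Given d = 16, check d ≤ 15: NO.
Slack = (n − k + 1) − d = -1.
The slack is negative: d = 16 exceeds n − k + 1 = 15 by 1, so the Singleton bound is violated and no linear [16, 2, 16]_11 code can exist. In particular it is not MDS (MDS requires d = n − k + 1 exactly).
Description: the claimed parameters are [16, 2, 16]_11; such a code would be impossible (violates the Singleton bound).


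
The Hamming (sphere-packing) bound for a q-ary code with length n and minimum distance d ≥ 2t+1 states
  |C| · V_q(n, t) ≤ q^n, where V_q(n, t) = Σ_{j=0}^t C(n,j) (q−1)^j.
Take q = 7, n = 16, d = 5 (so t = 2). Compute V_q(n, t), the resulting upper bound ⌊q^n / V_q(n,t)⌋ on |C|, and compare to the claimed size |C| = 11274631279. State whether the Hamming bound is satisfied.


V_q(n, t) = 4417, q^n = 33232930569601, Hamming bound = 7523869270, |C| = 11274631279 > bound (violated).

Step 1: Compute V_q(n, t) = Σ_{j=0}^2 C(n, j) (q−1)^j.
  j = 0: C(16,0)·(6)^0 = 1·1 = 1.
  j = 1: C(16,1)·(6)^1 = 16·6 = 96.
  j = 2: C(16,2)·(6)^2 = 120·36 = 4320.
  V_q(n, t) = 1 + 96 + 4320 = 4417.
Step 2: q^n = 7^16 = 33232930569601.
Step 3: Hamming bound ⌊q^n / V_q(n,t)⌋ = ⌊33232930569601/4417⌋ = 7523869270.
Step 4: Compare |C| = 11274631279 to 7523869270: violated.
The claimed |C| lies above the Hamming bound, so no 7-ary code of length 16 with d ≥ 5 can have 11274631279 codewords.


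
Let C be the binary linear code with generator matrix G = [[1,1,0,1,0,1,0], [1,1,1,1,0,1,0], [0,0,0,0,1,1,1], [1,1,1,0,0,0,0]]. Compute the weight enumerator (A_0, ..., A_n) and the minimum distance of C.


Weight distribution: A_0 = 1, A_1 = 1, A_2 = 2, A_3 = 4, A_4 = 3, A_5 = 3, A_6 = 2. Minimum distance d = 1.

Enumerate all 2^4 = 16 messages m ∈ F_2^4.
For each, compute codeword c = mG in F_2^7, then tally its weight.
  m = 0000 → c = 0000000, weight = 0.
  m = 1000 → c = 1101010, weight = 4.
  m = 0100 → c = 1111010, weight = 5.
  m = 1100 → c = 0010000, weight = 1.
  m = 0010 → c = 0000111, weight = 3.
  m = 1010 → c = 1101101, weight = 5.
  m = 0110 → c = 1111101, weight = 6.
  m = 1110 → c = 0010111, weight = 4.
  m = 0001 → c = 1110000, weight = 3.
  m = 1001 → c = 0011010, weight = 3.
  m = 0101 → c = 0001010, weight = 2.
  m = 1101 → c = 1100000, weight = 2.
  m = 0011 → c = 1110111, weight = 6.
  m = 1011 → c = 0011101, weight = 4.
  m = 0111 → c = 0001101, weight = 3.
  m = 1111 → c = 1100111, weight = 5.
Tally weights:
  weight 0: 1 codewords.
  weight 1: 1 codewords.
  weight 2: 2 codewords.
  weight 3: 4 codewords.
  weight 4: 3 codewords.
  weight 5: 3 codewords.
  weight 6: 2 codewords.
Minimum distance d = smallest w > 0 with A_w > 0 = 1.
Sanity: Σ A_w = 16 = 2^4 = 16 ✓.


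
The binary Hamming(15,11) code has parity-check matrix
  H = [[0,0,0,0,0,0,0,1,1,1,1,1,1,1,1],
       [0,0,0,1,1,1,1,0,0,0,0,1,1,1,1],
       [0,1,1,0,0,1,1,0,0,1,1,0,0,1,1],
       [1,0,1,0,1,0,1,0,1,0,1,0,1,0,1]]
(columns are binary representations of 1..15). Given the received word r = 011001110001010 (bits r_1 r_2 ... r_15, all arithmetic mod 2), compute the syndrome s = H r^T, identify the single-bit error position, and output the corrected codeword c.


s = (1, 0, 1, 0)^T, error position = 10, corrected codeword c = 011001110101010

Compute s = H r^T mod 2 one row at a time:
  s_1 = 1 + 0 + 0 + 0 + 1 + 0 + 1 + 0 = 3 ≡ 1 (mod 2).
  s_2 = 0 + 0 + 1 + 1 + 1 + 0 + 1 + 0 = 4 ≡ 0 (mod 2).
  s_3 = 1 + 1 + 1 + 1 + 0 + 0 + 1 + 0 = 5 ≡ 1 (mod 2).
  s_4 = 0 + 1 + 0 + 1 + 0 + 0 + 0 + 0 = 2 ≡ 0 (mod 2).
s = (1, 0, 1, 0)^T — this equals column 10 of H (binary 1010), so error is at position 10.
Correct: flip bit 10 of r = 011001110001010 to get c = 011001110101010.


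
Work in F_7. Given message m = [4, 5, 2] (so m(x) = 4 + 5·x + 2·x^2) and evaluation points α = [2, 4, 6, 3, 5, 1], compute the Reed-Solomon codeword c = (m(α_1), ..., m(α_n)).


c = [1, 0, 1, 2, 2, 4]

Message polynomial: m(x) = 4 + 5·x + 2·x^2 (mod 7).
For each evaluation point α_i, compute m(α_i) mod 7:
  α_1 = 2: Horner steps 2 → 2 → 1, so m(2) = 1.
  α_2 = 4: Horner steps 2 → 6 → 0, so m(4) = 0.
  α_3 = 6: Horner steps 2 → 3 → 1, so m(6) = 1.
  α_4 = 3: Horner steps 2 → 4 → 2, so m(3) = 2.
  α_5 = 5: Horner steps 2 → 1 → 2, so m(5) = 2.
  α_6 = 1: Horner steps 2 → 0 → 4, so m(1) = 4.
Codeword c = [1, 0, 1, 2, 2, 4] ∈ F_7^6.


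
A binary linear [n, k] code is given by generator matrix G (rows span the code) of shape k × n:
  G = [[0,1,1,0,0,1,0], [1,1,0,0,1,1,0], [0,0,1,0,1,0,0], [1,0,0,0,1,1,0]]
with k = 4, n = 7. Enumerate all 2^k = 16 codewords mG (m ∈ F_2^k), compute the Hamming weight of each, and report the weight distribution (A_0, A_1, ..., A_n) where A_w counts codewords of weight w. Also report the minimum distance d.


Weight distribution: A_0 = 1, A_1 = 2, A_2 = 4, A_3 = 6, A_4 = 3. Minimum distance d = 1.

Enumerate all 2^4 = 16 messages m ∈ F_2^4.
For each, compute codeword c = mG in F_2^7, then tally its weight.
  m = 0000 → c = 0000000, weight = 0.
  m = 1000 → c = 0110010, weight = 3.
  m = 0100 → c = 1100110, weight = 4.
  m = 1100 → c = 1010100, weight = 3.
  m = 0010 → c = 0010100, weight = 2.
  m = 1010 → c = 0100110, weight = 3.
  m = 0110 → c = 1110010, weight = 4.
  m = 1110 → c = 1000000, weight = 1.
  m = 0001 → c = 1000110, weight = 3.
  m = 1001 → c = 1110100, weight = 4.
  m = 0101 → c = 0100000, weight = 1.
  m = 1101 → c = 0010010, weight = 2.
  m = 0011 → c = 1010010, weight = 3.
  m = 1011 → c = 1100000, weight = 2.
  m = 0111 → c = 0110100, weight = 3.
  m = 1111 → c = 0000110, weight = 2.
Tally weights:
  weight 0: 1 codewords.
  weight 1: 2 codewords.
  weight 2: 4 codewords.
  weight 3: 6 codewords.
  weight 4: 3 codewords.
Minimum distance d = smallest w > 0 with A_w > 0 = 1.
Sanity: Σ A_w = 16 = 2^4 = 16 ✓.
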